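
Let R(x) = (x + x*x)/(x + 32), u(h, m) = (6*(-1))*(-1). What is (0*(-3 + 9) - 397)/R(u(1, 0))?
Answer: -7543/21 ≈ -359.19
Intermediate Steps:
u(h, m) = 6 (u(h, m) = -6*(-1) = 6)
R(x) = (x + x²)/(32 + x)
(0*(-3 + 9) - 397)/R(u(1, 0)) = (0*(-3 + 9) - 397)/((6*(1 + 6)/(32 + 6))) = (0*6 - 397)/((6*7/38)) = (0 - 397)/((6*(1/38)*7)) = -397/21/19 = -397*19/21 = -7543/21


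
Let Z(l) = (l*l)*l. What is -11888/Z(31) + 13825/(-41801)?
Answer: -908790863/1245293591 ≈ -0.72978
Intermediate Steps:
Z(l) = l³ (Z(l) = l²*l = l³)
-11888/Z(31) + 13825/(-41801) = -11888/(31³) + 13825/(-41801) = -11888/29791 + 13825*(-1/41801) = -11888*1/29791 - 13825/41801 = -11888/29791 - 13825/41801 = -908790863/1245293591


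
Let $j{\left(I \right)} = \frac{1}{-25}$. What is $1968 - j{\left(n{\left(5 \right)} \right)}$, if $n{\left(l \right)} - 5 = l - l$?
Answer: $\frac{49201}{25} \approx 1968.0$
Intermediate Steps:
$n{\left(l \right)} = 5$ ($n{\left(l \right)} = 5 + \left(l - l\right) = 5 + 0 = 5$)
$j{\left(I \right)} = - \frac{1}{25}$
$1968 - j{\left(n{\left(5 \right)} \right)} = 1968 - - \frac{1}{25} = 1968 + \frac{1}{25} = \frac{49201}{25}$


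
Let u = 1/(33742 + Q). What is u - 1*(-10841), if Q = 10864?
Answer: 483573647/44606 ≈ 10841.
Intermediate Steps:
u = 1/44606 (u = 1/(33742 + 10864) = 1/44606 ≈ 2.2419e-5)
u - 1*(-10841) = 1/44606 - 1*(-10841) = 1/44606 + 10841 = 483573647/44606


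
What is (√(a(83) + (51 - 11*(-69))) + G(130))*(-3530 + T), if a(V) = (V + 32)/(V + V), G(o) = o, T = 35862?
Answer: 4203160 + 80830*√893578/83 ≈ 5.1237e+6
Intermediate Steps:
a(V) = (32 + V)/(2*V) (a(V) = (32 + V)/((2*V)) = (32 + V)*(1/(2*V)) = (32 + V)/(2*V))
(√(a(83) + (51 - 11*(-69))) + G(130))*(-3530 + T) = (√((½)*(32 + 83)/83 + (51 - 11*(-69))) + 130)*(-3530 + 35862) = (√((½)*(1/83)*115 + (51 + 759)) + 130)*32332 = (√(115/166 + 810) + 130)*32332 = (√(134575/166) + 130)*32332 = (5*√893578/166 + 130)*32332 = (130 + 5*√893578/166)*32332 = 4203160 + 80830*√893578/83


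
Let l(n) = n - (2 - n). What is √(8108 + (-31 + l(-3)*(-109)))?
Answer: √8949 ≈ 94.599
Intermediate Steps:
l(n) = -2 + 2*n (l(n) = n + (-2 + n) = -2 + 2*n)
√(8108 + (-31 + l(-3)*(-109))) = √(8108 + (-31 + (-2 + 2*(-3))*(-109))) = √(8108 + (-31 + (-2 - 6)*(-109))) = √(8108 + (-31 - 8*(-109))) = √(8108 + (-31 + 872)) = √(8108 + 841) = √8949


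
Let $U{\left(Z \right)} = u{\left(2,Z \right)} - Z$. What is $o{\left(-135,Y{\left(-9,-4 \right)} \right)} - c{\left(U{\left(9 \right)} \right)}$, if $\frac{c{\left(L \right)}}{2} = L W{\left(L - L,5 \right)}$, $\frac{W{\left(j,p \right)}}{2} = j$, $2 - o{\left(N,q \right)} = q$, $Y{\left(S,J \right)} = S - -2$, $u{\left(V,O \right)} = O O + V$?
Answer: $9$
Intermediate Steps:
$u{\left(V,O \right)} = V + O^{2}$ ($u{\left(V,O \right)} = O^{2} + V = V + O^{2}$)
$Y{\left(S,J \right)} = 2 + S$ ($Y{\left(S,J \right)} = S + 2 = 2 + S$)
$o{\left(N,q \right)} = 2 - q$
$W{\left(j,p \right)} = 2 j$
$U{\left(Z \right)} = 2 + Z^{2} - Z$ ($U{\left(Z \right)} = \left(2 + Z^{2}\right) - Z = 2 + Z^{2} - Z$)
$c{\left(L \right)} = 0$ ($c{\left(L \right)} = 2 L 2 \left(L - L\right) = 2 L 2 \cdot 0 = 2 L 0 = 2 \cdot 0 = 0$)
$o{\left(-135,Y{\left(-9,-4 \right)} \right)} - c{\left(U{\left(9 \right)} \right)} = \left(2 - \left(2 - 9\right)\right) - 0 = \left(2 - -7\right) + 0 = \left(2 + 7\right) + 0 = 9 + 0 = 9$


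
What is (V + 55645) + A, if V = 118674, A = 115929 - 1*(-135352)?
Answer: 425600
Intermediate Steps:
A = 251281 (A = 115929 + 135352 = 251281)
(V + 55645) + A = (118674 + 55645) + 251281 = 174319 + 251281 = 425600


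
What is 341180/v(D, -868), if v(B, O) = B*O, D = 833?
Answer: -12185/25823 ≈ -0.47187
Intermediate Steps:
341180/v(D, -868) = 341180/((833*(-868))) = 341180/(-723044) = 341180*(-1/723044) = -12185/25823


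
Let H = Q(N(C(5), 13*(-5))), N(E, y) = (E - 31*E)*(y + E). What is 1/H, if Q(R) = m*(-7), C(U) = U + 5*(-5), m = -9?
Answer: 1/63 ≈ 0.015873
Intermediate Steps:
C(U) = -25 + U (C(U) = U - 25 = -25 + U)
N(E, y) = -30*E*(E + y) (N(E, y) = (-30*E)*(E + y) = -30*E*(E + y))
Q(R) = 63 (Q(R) = -9*(-7) = 63)
H = 63
1/H = 1/63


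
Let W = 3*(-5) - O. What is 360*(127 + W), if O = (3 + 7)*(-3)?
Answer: 51120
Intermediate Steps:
O = -30 (O = 10*(-3) = -30)
W = 15 (W = 3*(-5) - 1*(-30) = -15 + 30 = 15)
360*(127 + W) = 360*(127 + 15) = 360*142 = 51120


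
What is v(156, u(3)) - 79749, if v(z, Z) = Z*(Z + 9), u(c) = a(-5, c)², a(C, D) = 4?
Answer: -79349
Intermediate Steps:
u(c) = 16 (u(c) = 4² = 16)
v(z, Z) = Z*(9 + Z)
v(156, u(3)) - 79749 = 16*(9 + 16) - 79749 = 16*25 - 79749 = 400 - 79749 = -79349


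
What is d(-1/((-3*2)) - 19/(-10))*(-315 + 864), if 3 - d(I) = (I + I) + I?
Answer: -8784/5 ≈ -1756.8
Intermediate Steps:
d(I) = 3 - 3*I (d(I) = 3 - ((I + I) + I) = 3 - (2*I + I) = 3 - 3*I)
d(-1/((-3*2)) - 19/(-10))*(-315 + 864) = (3 - 3*(-1/((-3*2)) - 19/(-10)))*(-315 + 864) = (3 - 3*(-1/(-6) - 19*(-1/10)))*549 = (3 - 3*(-1*(-1/6) + 19/10))*549 = (3 - 3*(1/6 + 19/10))*549 = (3 - 3*31/15)*549 = (3 - 31/5)*549 = -16/5*549 = -8784/5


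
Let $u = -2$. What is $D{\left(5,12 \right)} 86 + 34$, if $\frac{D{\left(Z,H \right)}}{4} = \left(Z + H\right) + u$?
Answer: $5194$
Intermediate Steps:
$D{\left(Z,H \right)} = -8 + 4 H + 4 Z$ ($D{\left(Z,H \right)} = 4 \left(\left(Z + H\right) - 2\right) = 4 \left(\left(H + Z\right) - 2\right) = 4 \left(-2 + H + Z\right) = -8 + 4 H + 4 Z$)
$D{\left(5,12 \right)} 86 + 34 = \left(-8 + 4 \cdot 12 + 4 \cdot 5\right) 86 + 34 = \left(-8 + 48 + 20\right) 86 + 34 = 60 \cdot 86 + 34 = 5160 + 34 = 5194$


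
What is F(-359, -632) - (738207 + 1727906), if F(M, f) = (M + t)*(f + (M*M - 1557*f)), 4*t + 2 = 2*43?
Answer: -378414387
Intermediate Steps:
t = 21 (t = -½ + (2*43)/4 = -½ + (¼)*86 = -½ + 43/2 = 21)
F(M, f) = (21 + M)*(M² - 1556*f) (F(M, f) = (M + 21)*(f + (M*M - 1557*f)) = (21 + M)*(f + (M² - 1557*f)) = (21 + M)*(M² - 1556*f))
F(-359, -632) - (738207 + 1727906) = ((-359)³ - 32676*(-632) + 21*(-359)² - 1556*(-359)*(-632)) - (738207 + 1727906) = (-46268279 + 20651232 + 21*128881 - 353037728) - 1*2466113 = (-46268279 + 20651232 + 2706501 - 353037728) - 2466113 = -375948274 - 2466113 = -378414387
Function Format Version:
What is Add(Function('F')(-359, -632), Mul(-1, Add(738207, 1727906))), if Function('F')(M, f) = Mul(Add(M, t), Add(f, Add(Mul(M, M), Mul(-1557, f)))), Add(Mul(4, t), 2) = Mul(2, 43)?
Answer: -378414387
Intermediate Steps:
t = 21 (t = Add(Rational(-1, 2), Mul(Rational(1, 4), Mul(2, 43))) = Add(Rational(-1, 2), Mul(Rational(1, 4), 86)) = Add(Rational(-1, 2), Rational(43, 2)) = 21)
Function('F')(M, f) = Mul(Add(21, M), Add(Pow(M, 2), Mul(-1556, f))) (Function('F')(M, f) = Mul(Add(M, 21), Add(f, Add(Mul(M, M), Mul(-1557, f)))) = Mul(Add(21, M), Add(f, Add(Pow(M, 2), Mul(-1557, f)))) = Mul(Add(21, M), Add(Pow(M, 2), Mul(-1556, f))))
Add(Function('F')(-359, -632), Mul(-1, Add(738207, 1727906))) = Add(Add(Pow(-359, 3), Mul(-32676, -632), Mul(21, Pow(-359, 2)), Mul(-1556, -359, -632)), Mul(-1, Add(738207, 1727906))) = Add(Add(-46268279, 20651232, Mul(21, 128881), -353037728), Mul(-1, 2466113)) = Add(Add(-46268279, 20651232, 2706501, -353037728), -2466113) = Add(-375948274, -2466113) = -378414387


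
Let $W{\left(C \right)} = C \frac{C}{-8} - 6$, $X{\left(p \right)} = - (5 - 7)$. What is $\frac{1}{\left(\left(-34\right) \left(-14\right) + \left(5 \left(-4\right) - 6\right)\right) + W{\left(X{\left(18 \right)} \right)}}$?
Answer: $\frac{2}{887} \approx 0.0022548$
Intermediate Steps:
$X{\left(p \right)} = 2$ ($X{\left(p \right)} = - (5 - 7) = \left(-1\right) \left(-2\right) = 2$)
$W{\left(C \right)} = -6 - \frac{C^{2}}{8}$ ($W{\left(C \right)} = C C \left(- \frac{1}{8}\right) - 6 = C \left(- \frac{C}{8}\right) - 6 = - \frac{C^{2}}{8} - 6 = -6 - \frac{C^{2}}{8}$)
$\frac{1}{\left(\left(-34\right) \left(-14\right) + \left(5 \left(-4\right) - 6\right)\right) + W{\left(X{\left(18 \right)} \right)}} = \frac{1}{\left(\left(-34\right) \left(-14\right) + \left(5 \left(-4\right) - 6\right)\right) - \left(6 + \frac{2^{2}}{8}\right)} = \frac{1}{\left(476 - 26\right) - \frac{13}{2}} = \frac{1}{450 - \frac{13}{2}} = \frac{1}{\frac{887}{2}} = \frac{2}{887}$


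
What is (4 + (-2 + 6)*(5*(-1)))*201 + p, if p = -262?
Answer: -3478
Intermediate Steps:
(4 + (-2 + 6)*(5*(-1)))*201 + p = (4 + (-2 + 6)*(5*(-1)))*201 - 262 = (4 + 4*(-5))*201 - 262 = (4 - 20)*201 - 262 = -16*201 - 262 = -3216 - 262 = -3478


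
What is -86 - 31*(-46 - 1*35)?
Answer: 2425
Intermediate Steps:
-86 - 31*(-46 - 1*35) = -86 - 31*(-46 - 35) = -86 - 31*(-81) = -86 + 2511 = 2425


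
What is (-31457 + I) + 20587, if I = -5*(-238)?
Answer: -9680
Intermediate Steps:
I = 1190
(-31457 + I) + 20587 = (-31457 + 1190) + 20587 = -30267 + 20587 = -9680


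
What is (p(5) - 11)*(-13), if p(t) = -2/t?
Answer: 741/5 ≈ 148.20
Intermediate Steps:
(p(5) - 11)*(-13) = (-2/5 - 11)*(-13) = (-2*⅕ - 11)*(-13) = (-⅖ - 11)*(-13) = -57/5*(-13) = 741/5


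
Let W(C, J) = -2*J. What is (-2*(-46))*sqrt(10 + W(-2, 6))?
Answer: 92*I*sqrt(2) ≈ 130.11*I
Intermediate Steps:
(-2*(-46))*sqrt(10 + W(-2, 6)) = (-2*(-46))*sqrt(10 - 2*6) = 92*sqrt(10 - 12) = 92*sqrt(-2) = 92*(I*sqrt(2)) = 92*I*sqrt(2)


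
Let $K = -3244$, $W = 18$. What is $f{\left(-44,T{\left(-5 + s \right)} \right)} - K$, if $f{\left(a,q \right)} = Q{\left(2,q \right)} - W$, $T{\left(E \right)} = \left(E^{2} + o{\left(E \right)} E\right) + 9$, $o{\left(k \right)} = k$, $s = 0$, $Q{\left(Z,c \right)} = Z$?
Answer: $3228$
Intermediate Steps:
$T{\left(E \right)} = 9 + 2 E^{2}$ ($T{\left(E \right)} = \left(E^{2} + E E\right) + 9 = \left(E^{2} + E^{2}\right) + 9 = 2 E^{2} + 9 = 9 + 2 E^{2}$)
$f{\left(a,q \right)} = -16$ ($f{\left(a,q \right)} = 2 - 18 = -16$)
$f{\left(-44,T{\left(-5 + s \right)} \right)} - K = -16 - -3244 = -16 + 3244 = 3228$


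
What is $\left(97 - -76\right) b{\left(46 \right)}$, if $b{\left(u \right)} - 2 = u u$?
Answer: $366414$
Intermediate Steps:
$b{\left(u \right)} = 2 + u^{2}$ ($b{\left(u \right)} = 2 + u u = 2 + u^{2}$)
$\left(97 - -76\right) b{\left(46 \right)} = \left(97 - -76\right) \left(2 + 46^{2}\right) = \left(97 + 76\right) \left(2 + 2116\right) = 173 \cdot 2118 = 366414$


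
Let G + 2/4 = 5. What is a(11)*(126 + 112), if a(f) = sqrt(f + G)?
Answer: 119*sqrt(62) ≈ 937.01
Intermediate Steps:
G = 9/2 (G = -1/2 + 5 = 9/2 ≈ 4.5000)
a(f) = sqrt(9/2 + f) (a(f) = sqrt(f + 9/2) = sqrt(9/2 + f))
a(11)*(126 + 112) = (sqrt(18 + 4*11)/2)*(126 + 112) = (sqrt(18 + 44)/2)*238 = (sqrt(62)/2)*238 = 119*sqrt(62)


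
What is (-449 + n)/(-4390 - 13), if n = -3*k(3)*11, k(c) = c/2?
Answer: 997/8806 ≈ 0.11322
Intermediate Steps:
k(c) = c/2 (k(c) = c*(½) = c/2)
n = -99/2 (n = -3*3/2*11 = -9/2*11 = -99/2 ≈ -49.500)
(-449 + n)/(-4390 - 13) = (-449 - 99/2)/(-4390 - 13) = -997/2/(-4403) = -997/2*(-1/4403) = 997/8806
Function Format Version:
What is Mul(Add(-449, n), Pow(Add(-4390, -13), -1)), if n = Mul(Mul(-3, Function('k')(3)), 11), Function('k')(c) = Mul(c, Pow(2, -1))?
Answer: Rational(997, 8806) ≈ 0.11322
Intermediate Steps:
Function('k')(c) = Mul(Rational(1, 2), c) (Function('k')(c) = Mul(c, Rational(1, 2)) = Mul(Rational(1, 2), c))
n = Rational(-99, 2) (n = Mul(Mul(-3, Mul(Rational(1, 2), 3)), 11) = Mul(Mul(-3, Rational(3, 2)), 11) = Mul(Rational(-9, 2), 11) = Rational(-99, 2) ≈ -49.500)
Mul(Add(-449, n), Pow(Add(-4390, -13), -1)) = Mul(Add(-449, Rational(-99, 2)), Pow(Add(-4390, -13), -1)) = Mul(Rational(-997, 2), Pow(-4403, -1)) = Mul(Rational(-997, 2), Rational(-1, 4403)) = Rational(997, 8806)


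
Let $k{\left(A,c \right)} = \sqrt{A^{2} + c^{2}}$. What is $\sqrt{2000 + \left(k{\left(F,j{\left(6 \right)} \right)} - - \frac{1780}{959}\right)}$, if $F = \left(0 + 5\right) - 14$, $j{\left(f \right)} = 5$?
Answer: $\frac{\sqrt{1841069020 + 919681 \sqrt{106}}}{959} \approx 44.857$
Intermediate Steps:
$F = -9$ ($F = 5 - 14 = -9$)
$\sqrt{2000 + \left(k{\left(F,j{\left(6 \right)} \right)} - - \frac{1780}{959}\right)} = \sqrt{2000 - \left(- \frac{1780}{959} - \sqrt{\left(-9\right)^{2} + 5^{2}}\right)} = \sqrt{2000 - \left(- \frac{1780}{959} - \sqrt{81 + 25}\right)} = \sqrt{2000 - \left(- \frac{1780}{959} - \sqrt{106}\right)} = \sqrt{2000 + \left(\sqrt{106} + \frac{1780}{959}\right)} = \sqrt{2000 + \left(\frac{1780}{959} + \sqrt{106}\right)} = \sqrt{\frac{1919780}{959} + \sqrt{106}}$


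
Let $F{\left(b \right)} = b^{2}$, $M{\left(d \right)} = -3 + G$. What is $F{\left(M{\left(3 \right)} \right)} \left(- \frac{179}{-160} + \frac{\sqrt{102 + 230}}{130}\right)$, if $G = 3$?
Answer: $0$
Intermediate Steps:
$M{\left(d \right)} = 0$ ($M{\left(d \right)} = -3 + 3 = 0$)
$F{\left(M{\left(3 \right)} \right)} \left(- \frac{179}{-160} + \frac{\sqrt{102 + 230}}{130}\right) = 0^{2} \left(- \frac{179}{-160} + \frac{\sqrt{102 + 230}}{130}\right) = 0 \left(\left(-179\right) \left(- \frac{1}{160}\right) + \sqrt{332} \cdot \frac{1}{130}\right) = 0 \left(\frac{179}{160} + 2 \sqrt{83} \cdot \frac{1}{130}\right) = 0 \left(\frac{179}{160} + \frac{\sqrt{83}}{65}\right) = 0$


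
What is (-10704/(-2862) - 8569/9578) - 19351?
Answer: -88396030067/4568706 ≈ -19348.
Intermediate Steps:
(-10704/(-2862) - 8569/9578) - 19351 = (-10704*(-1/2862) - 8569*1/9578) - 19351 = (1784/477 - 8569/9578) - 19351 = 12999739/4568706 - 19351 = -88396030067/4568706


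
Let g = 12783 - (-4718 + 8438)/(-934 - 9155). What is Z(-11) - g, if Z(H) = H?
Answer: -43027462/3363 ≈ -12794.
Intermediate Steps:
g = 42990469/3363 (g = 12783 - 3720/(-10089) = 12783 - 3720*(-1)/10089 = 12783 - 1*(-1240/3363) = 12783 + 1240/3363 = 42990469/3363 ≈ 12783.)
Z(-11) - g = -11 - 1*42990469/3363 = -11 - 42990469/3363 = -43027462/3363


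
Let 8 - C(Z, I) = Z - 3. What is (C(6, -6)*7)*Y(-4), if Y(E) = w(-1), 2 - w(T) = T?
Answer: 105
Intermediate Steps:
w(T) = 2 - T
C(Z, I) = 11 - Z (C(Z, I) = 8 - (Z - 3) = 8 - (-3 + Z) = 8 + (3 - Z) = 11 - Z)
Y(E) = 3 (Y(E) = 2 - 1*(-1) = 2 + 1 = 3)
(C(6, -6)*7)*Y(-4) = ((11 - 1*6)*7)*3 = ((11 - 6)*7)*3 = (5*7)*3 = 35*3 = 105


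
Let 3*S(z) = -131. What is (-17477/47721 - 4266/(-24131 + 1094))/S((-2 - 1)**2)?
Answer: 66346621/16001630743 ≈ 0.0041462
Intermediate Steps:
S(z) = -131/3 (S(z) = (1/3)*(-131) = -131/3)
(-17477/47721 - 4266/(-24131 + 1094))/S((-2 - 1)**2) = (-17477/47721 - 4266/(-24131 + 1094))/(-131/3) = (-17477*1/47721 - 4266/(-23037))*(-3/131) = (-17477/47721 - 4266*(-1/23037))*(-3/131) = (-17477/47721 + 1422/7679)*(-3/131) = -66346621/366449559*(-3/131) = 66346621/16001630743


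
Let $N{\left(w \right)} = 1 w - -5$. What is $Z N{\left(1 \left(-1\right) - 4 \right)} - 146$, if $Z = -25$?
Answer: $-146$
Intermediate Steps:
$N{\left(w \right)} = 5 + w$ ($N{\left(w \right)} = w + 5 = 5 + w$)
$Z N{\left(1 \left(-1\right) - 4 \right)} - 146 = - 25 \left(5 + \left(1 \left(-1\right) - 4\right)\right) - 146 = - 25 \left(5 - 5\right) - 146 = \left(-25\right) 0 - 146 = 0 - 146 = -146$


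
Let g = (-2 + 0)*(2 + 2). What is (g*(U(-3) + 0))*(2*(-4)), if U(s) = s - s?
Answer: 0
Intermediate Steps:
U(s) = 0
g = -8 (g = -2*4 = -8)
(g*(U(-3) + 0))*(2*(-4)) = (-8*(0 + 0))*(2*(-4)) = -8*0*(-8) = 0*(-8) = 0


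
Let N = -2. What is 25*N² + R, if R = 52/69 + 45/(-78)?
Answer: 179717/1794 ≈ 100.18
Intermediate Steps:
R = 317/1794 (R = 52*(1/69) + 45*(-1/78) = 52/69 - 15/26 = 317/1794 ≈ 0.17670)
25*N² + R = 25*(-2)² + 317/1794 = 25*4 + 317/1794 = 100 + 317/1794 = 179717/1794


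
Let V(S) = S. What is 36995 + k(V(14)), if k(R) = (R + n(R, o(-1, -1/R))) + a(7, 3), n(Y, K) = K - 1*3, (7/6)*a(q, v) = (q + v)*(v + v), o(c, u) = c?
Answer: 259395/7 ≈ 37056.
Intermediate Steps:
a(q, v) = 12*v*(q + v)/7 (a(q, v) = 6*((q + v)*(v + v))/7 = 6*((q + v)*(2*v))/7 = 6*(2*v*(q + v))/7 = 12*v*(q + v)/7)
n(Y, K) = -3 + K (n(Y, K) = K - 3 = -3 + K)
k(R) = 332/7 + R (k(R) = (R + (-3 - 1)) + (12/7)*3*(7 + 3) = (R - 4) + (12/7)*3*10 = (-4 + R) + 360/7 = 332/7 + R)
36995 + k(V(14)) = 36995 + (332/7 + 14) = 36995 + 430/7 = 259395/7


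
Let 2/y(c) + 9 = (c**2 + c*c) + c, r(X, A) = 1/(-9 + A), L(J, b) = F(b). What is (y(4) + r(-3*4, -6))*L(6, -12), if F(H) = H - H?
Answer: 0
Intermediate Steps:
F(H) = 0
L(J, b) = 0
y(c) = 2/(-9 + c + 2*c**2) (y(c) = 2/(-9 + ((c**2 + c*c) + c)) = 2/(-9 + ((c**2 + c**2) + c)) = 2/(-9 + (2*c**2 + c)) = 2/(-9 + (c + 2*c**2)) = 2/(-9 + c + 2*c**2))
(y(4) + r(-3*4, -6))*L(6, -12) = (2/(-9 + 4 + 2*4**2) + 1/(-9 - 6))*0 = (2/(-9 + 4 + 2*16) + 1/(-15))*0 = (2/(-9 + 4 + 32) - 1/15)*0 = (2/27 - 1/15)*0 = (1/135)*0 = 0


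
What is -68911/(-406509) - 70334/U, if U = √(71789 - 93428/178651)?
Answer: 68911/406509 - 70334*√2291213940728361/12825083211 ≈ -262.34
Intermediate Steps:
U = √2291213940728361/178651 (U = √(71789 - 93428*1/178651) = √(71789 - 93428/178651) = √(12825083211/178651) = √2291213940728361/178651 ≈ 267.93)
-68911/(-406509) - 70334/U = -68911/(-406509) - 70334*√2291213940728361/12825083211 = -68911*(-1/406509) - 70334*√2291213940728361/12825083211 = 68911/406509 - 70334*√2291213940728361/12825083211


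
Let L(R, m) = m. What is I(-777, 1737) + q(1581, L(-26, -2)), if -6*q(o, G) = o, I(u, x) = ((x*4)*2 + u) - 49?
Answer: 25613/2 ≈ 12807.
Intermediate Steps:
I(u, x) = -49 + u + 8*x (I(u, x) = ((4*x)*2 + u) - 49 = (8*x + u) - 49 = (u + 8*x) - 49 = -49 + u + 8*x)
q(o, G) = -o/6
I(-777, 1737) + q(1581, L(-26, -2)) = (-49 - 777 + 8*1737) - 1/6*1581 = (-49 - 777 + 13896) - 527/2 = 13070 - 527/2 = 25613/2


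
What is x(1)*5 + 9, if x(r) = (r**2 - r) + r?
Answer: 14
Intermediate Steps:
x(r) = r**2
x(1)*5 + 9 = 1**2*5 + 9 = 1*5 + 9 = 5 + 9 = 14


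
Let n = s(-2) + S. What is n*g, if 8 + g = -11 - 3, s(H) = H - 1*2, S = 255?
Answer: -5522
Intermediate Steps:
s(H) = -2 + H (s(H) = H - 2 = -2 + H)
g = -22 (g = -8 + (-11 - 3) = -8 - 14 = -22)
n = 251 (n = (-2 - 2) + 255 = -4 + 255 = 251)
n*g = 251*(-22) = -5522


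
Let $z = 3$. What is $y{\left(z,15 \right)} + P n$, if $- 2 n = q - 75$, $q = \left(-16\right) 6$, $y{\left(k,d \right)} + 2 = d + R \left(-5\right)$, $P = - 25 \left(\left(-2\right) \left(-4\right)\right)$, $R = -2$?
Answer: $-17077$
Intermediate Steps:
$P = -200$ ($P = \left(-25\right) 8 = -200$)
$y{\left(k,d \right)} = 8 + d$ ($y{\left(k,d \right)} = -2 + \left(d - -10\right) = -2 + \left(d + 10\right) = -2 + \left(10 + d\right) = 8 + d$)
$q = -96$
$n = \frac{171}{2}$ ($n = - \frac{-96 - 75}{2} = \left(- \frac{1}{2}\right) \left(-171\right) = \frac{171}{2} \approx 85.5$)
$y{\left(z,15 \right)} + P n = \left(8 + 15\right) - 17100 = 23 - 17100 = -17077$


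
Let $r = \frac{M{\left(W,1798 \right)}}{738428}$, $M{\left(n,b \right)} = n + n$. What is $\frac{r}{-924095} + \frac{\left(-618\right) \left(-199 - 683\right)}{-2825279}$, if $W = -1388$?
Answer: $- \frac{92986914301511914}{481976791842805535} \approx -0.19293$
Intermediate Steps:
$M{\left(n,b \right)} = 2 n$
$r = - \frac{694}{184607}$ ($r = \frac{2 \left(-1388\right)}{738428} = \left(-2776\right) \frac{1}{738428} = - \frac{694}{184607} \approx -0.0037593$)
$\frac{r}{-924095} + \frac{\left(-618\right) \left(-199 - 683\right)}{-2825279} = - \frac{694}{184607 \left(-924095\right)} + \frac{\left(-618\right) \left(-199 - 683\right)}{-2825279} = \left(- \frac{694}{184607}\right) \left(- \frac{1}{924095}\right) + \left(-618\right) \left(-882\right) \left(- \frac{1}{2825279}\right) = \frac{694}{170594405665} + 545076 \left(- \frac{1}{2825279}\right) = \frac{694}{170594405665} - \frac{545076}{2825279} = - \frac{92986914301511914}{481976791842805535}$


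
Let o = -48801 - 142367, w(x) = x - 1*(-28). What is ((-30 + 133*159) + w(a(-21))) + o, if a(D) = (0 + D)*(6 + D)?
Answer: -169708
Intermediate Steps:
a(D) = D*(6 + D)
w(x) = 28 + x (w(x) = x + 28 = 28 + x)
o = -191168
((-30 + 133*159) + w(a(-21))) + o = ((-30 + 133*159) + (28 - 21*(6 - 21))) - 191168 = ((-30 + 21147) + (28 - 21*(-15))) - 191168 = (21117 + (28 + 315)) - 191168 = (21117 + 343) - 191168 = 21460 - 191168 = -169708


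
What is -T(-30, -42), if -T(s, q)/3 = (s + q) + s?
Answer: -306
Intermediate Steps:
T(s, q) = -6*s - 3*q (T(s, q) = -3*((s + q) + s) = -3*((q + s) + s) = -3*(q + 2*s) = -6*s - 3*q)
-T(-30, -42) = -(-6*(-30) - 3*(-42)) = -(180 + 126) = -1*306 = -306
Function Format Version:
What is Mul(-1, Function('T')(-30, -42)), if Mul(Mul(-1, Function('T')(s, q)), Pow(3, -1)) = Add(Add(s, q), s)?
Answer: -306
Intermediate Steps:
Function('T')(s, q) = Add(Mul(-6, s), Mul(-3, q)) (Function('T')(s, q) = Mul(-3, Add(Add(s, q), s)) = Mul(-3, Add(Add(q, s), s)) = Mul(-3, Add(q, Mul(2, s))) = Add(Mul(-6, s), Mul(-3, q)))
Mul(-1, Function('T')(-30, -42)) = Mul(-1, Add(Mul(-6, -30), Mul(-3, -42))) = Mul(-1, Add(180, 126)) = Mul(-1, 306) = -306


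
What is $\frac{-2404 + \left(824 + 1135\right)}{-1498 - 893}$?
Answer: $\frac{445}{2391} \approx 0.18611$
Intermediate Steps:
$\frac{-2404 + \left(824 + 1135\right)}{-1498 - 893} = \frac{-2404 + 1959}{-2391} = \left(-445\right) \left(- \frac{1}{2391}\right) = \frac{445}{2391}$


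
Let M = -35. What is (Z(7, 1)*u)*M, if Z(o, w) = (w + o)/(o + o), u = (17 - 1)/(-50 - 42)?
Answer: 80/23 ≈ 3.4783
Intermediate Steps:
u = -4/23 (u = 16/(-92) = 16*(-1/92) = -4/23 ≈ -0.17391)
Z(o, w) = (o + w)/(2*o) (Z(o, w) = (o + w)/((2*o)) = (o + w)*(1/(2*o)) = (o + w)/(2*o))
(Z(7, 1)*u)*M = (((½)*(7 + 1)/7)*(-4/23))*(-35) = (((½)*(⅐)*8)*(-4/23))*(-35) = ((4/7)*(-4/23))*(-35) = -16/161*(-35) = 80/23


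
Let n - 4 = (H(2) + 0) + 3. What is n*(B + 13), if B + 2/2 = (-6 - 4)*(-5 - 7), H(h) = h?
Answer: 1188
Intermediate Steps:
B = 119 (B = -1 + (-6 - 4)*(-5 - 7) = -1 - 10*(-12) = -1 + 120 = 119)
n = 9 (n = 4 + ((2 + 0) + 3) = 4 + (2 + 3) = 4 + 5 = 9)
n*(B + 13) = 9*(119 + 13) = 9*132 = 1188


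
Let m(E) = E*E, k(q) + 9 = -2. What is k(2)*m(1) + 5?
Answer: -6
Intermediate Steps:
k(q) = -11 (k(q) = -9 - 2 = -11)
m(E) = E²
k(2)*m(1) + 5 = -11*1² + 5 = -11*1 + 5 = -11 + 5 = -6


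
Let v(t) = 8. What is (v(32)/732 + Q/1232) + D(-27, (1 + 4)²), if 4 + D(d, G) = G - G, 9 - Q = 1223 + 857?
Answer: -1278353/225456 ≈ -5.6701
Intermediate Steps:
Q = -2071 (Q = 9 - (1223 + 857) = 9 - 1*2080 = 9 - 2080 = -2071)
D(d, G) = -4 (D(d, G) = -4 + (G - G) = -4 + 0 = -4)
(v(32)/732 + Q/1232) + D(-27, (1 + 4)²) = (8/732 - 2071/1232) - 4 = (8*(1/732) - 2071*1/1232) - 4 = (2/183 - 2071/1232) - 4 = -376529/225456 - 4 = -1278353/225456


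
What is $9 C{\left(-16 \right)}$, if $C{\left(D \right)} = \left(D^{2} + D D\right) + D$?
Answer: $4464$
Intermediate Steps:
$C{\left(D \right)} = D + 2 D^{2}$ ($C{\left(D \right)} = \left(D^{2} + D^{2}\right) + D = 2 D^{2} + D = D + 2 D^{2}$)
$9 C{\left(-16 \right)} = 9 \left(- 16 \left(1 + 2 \left(-16\right)\right)\right) = 9 \left(- 16 \left(1 - 32\right)\right) = 9 \left(\left(-16\right) \left(-31\right)\right) = 9 \cdot 496 = 4464$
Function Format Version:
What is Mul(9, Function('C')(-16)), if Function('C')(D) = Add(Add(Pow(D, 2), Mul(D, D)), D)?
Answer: 4464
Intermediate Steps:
Function('C')(D) = Add(D, Mul(2, Pow(D, 2))) (Function('C')(D) = Add(Add(Pow(D, 2), Pow(D, 2)), D) = Add(Mul(2, Pow(D, 2)), D) = Add(D, Mul(2, Pow(D, 2))))
Mul(9, Function('C')(-16)) = Mul(9, Mul(-16, Add(1, Mul(2, -16)))) = Mul(9, Mul(-16, Add(1, -32))) = Mul(9, Mul(-16, -31)) = Mul(9, 496) = 4464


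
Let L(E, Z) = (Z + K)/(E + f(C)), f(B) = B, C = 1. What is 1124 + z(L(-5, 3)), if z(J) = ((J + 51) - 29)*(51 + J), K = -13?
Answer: 9739/4 ≈ 2434.8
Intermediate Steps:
L(E, Z) = (-13 + Z)/(1 + E) (L(E, Z) = (Z - 13)/(E + 1) = (-13 + Z)/(1 + E))
z(J) = (22 + J)*(51 + J) (z(J) = ((51 + J) - 29)*(51 + J) = (22 + J)*(51 + J))
1124 + z(L(-5, 3)) = 1124 + (1122 + ((-13 + 3)/(1 - 5))**2 + 73*((-13 + 3)/(1 - 5))) = 1124 + (1122 + (-10/(-4))**2 + 73*(-10/(-4))) = 1124 + (1122 + (-1/4*(-10))**2 + 73*(-1/4*(-10))) = 1124 + (1122 + (5/2)**2 + 73*(5/2)) = 1124 + (1122 + 25/4 + 365/2) = 1124 + 5243/4 = 9739/4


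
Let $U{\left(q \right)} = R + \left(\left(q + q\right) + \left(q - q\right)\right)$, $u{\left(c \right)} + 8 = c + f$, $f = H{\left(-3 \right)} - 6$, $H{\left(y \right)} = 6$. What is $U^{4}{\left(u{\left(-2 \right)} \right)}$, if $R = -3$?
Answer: $279841$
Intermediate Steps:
$f = 0$ ($f = 6 - 6 = 0$)
$u{\left(c \right)} = -8 + c$ ($u{\left(c \right)} = -8 + \left(c + 0\right) = -8 + c$)
$U{\left(q \right)} = -3 + 2 q$ ($U{\left(q \right)} = -3 + \left(\left(q + q\right) + \left(q - q\right)\right) = -3 + \left(2 q + 0\right) = -3 + 2 q$)
$U^{4}{\left(u{\left(-2 \right)} \right)} = \left(-3 + 2 \left(-8 - 2\right)\right)^{4} = \left(-3 + 2 \left(-10\right)\right)^{4} = \left(-3 - 20\right)^{4} = \left(-23\right)^{4} = 279841$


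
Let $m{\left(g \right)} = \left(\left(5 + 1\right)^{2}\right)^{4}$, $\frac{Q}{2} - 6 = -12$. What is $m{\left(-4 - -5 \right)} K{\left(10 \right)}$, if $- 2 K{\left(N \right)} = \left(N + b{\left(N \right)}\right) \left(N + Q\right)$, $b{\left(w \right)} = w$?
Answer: $33592320$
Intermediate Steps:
$Q = -12$ ($Q = 12 + 2 \left(-12\right) = 12 - 24 = -12$)
$K{\left(N \right)} = - N \left(-12 + N\right)$ ($K{\left(N \right)} = - \frac{\left(N + N\right) \left(N - 12\right)}{2} = - \frac{2 N \left(-12 + N\right)}{2} = - N \left(-12 + N\right)$)
$m{\left(g \right)} = 1679616$ ($m{\left(g \right)} = \left(6^{2}\right)^{4} = 36^{4} = 1679616$)
$m{\left(-4 - -5 \right)} K{\left(10 \right)} = 1679616 \cdot 10 \left(12 - 10\right) = 1679616 \cdot 10 \cdot 2 = 1679616 \cdot 20 = 33592320$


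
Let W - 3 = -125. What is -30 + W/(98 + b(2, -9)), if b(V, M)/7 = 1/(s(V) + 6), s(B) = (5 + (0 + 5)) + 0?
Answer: -49202/1575 ≈ -31.239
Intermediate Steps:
W = -122 (W = 3 - 125 = -122)
s(B) = 10 (s(B) = (5 + 5) + 0 = 10 + 0 = 10)
b(V, M) = 7/16 (b(V, M) = 7/(10 + 6) = 7/16)
-30 + W/(98 + b(2, -9)) = -30 - 122/(98 + 7/16) = -30 - 122/(1575/16) = -30 + (16/1575)*(-122) = -30 - 1952/1575 = -49202/1575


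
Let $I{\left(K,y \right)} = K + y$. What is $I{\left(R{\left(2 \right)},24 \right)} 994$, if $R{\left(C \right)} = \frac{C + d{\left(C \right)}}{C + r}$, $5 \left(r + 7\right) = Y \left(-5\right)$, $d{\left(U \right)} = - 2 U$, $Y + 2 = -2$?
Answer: $25844$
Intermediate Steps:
$Y = -4$ ($Y = -2 - 2 = -4$)
$r = -3$ ($r = -7 + \frac{\left(-4\right) \left(-5\right)}{5} = -7 + \frac{1}{5} \cdot 20 = -7 + 4 = -3$)
$R{\left(C \right)} = - \frac{C}{-3 + C}$ ($R{\left(C \right)} = \frac{C - 2 C}{C - 3} = \frac{\left(-1\right) C}{-3 + C} = - \frac{C}{-3 + C}$)
$I{\left(R{\left(2 \right)},24 \right)} 994 = \left(\left(-1\right) 2 \frac{1}{-3 + 2} + 24\right) 994 = \left(\left(-1\right) 2 \frac{1}{-1} + 24\right) 994 = \left(\left(-1\right) 2 \left(-1\right) + 24\right) 994 = \left(2 + 24\right) 994 = 26 \cdot 994 = 25844$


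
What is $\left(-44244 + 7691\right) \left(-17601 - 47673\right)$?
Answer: $2385960522$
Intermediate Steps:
$\left(-44244 + 7691\right) \left(-17601 - 47673\right) = \left(-36553\right) \left(-65274\right) = 2385960522$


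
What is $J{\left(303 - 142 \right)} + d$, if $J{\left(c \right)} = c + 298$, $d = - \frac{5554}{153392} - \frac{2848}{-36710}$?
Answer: $\frac{646217824989}{1407755080} \approx 459.04$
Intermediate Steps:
$d = \frac{58243269}{1407755080}$ ($d = \left(-5554\right) \frac{1}{153392} - - \frac{1424}{18355} = - \frac{2777}{76696} + \frac{1424}{18355} = \frac{58243269}{1407755080} \approx 0.041373$)
$J{\left(c \right)} = 298 + c$
$J{\left(303 - 142 \right)} + d = \left(298 + \left(303 - 142\right)\right) + \frac{58243269}{1407755080} = \left(298 + 161\right) + \frac{58243269}{1407755080} = 459 + \frac{58243269}{1407755080} = \frac{646217824989}{1407755080}$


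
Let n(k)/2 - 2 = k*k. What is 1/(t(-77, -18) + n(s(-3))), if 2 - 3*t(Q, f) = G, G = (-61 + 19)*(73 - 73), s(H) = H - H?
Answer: 3/14 ≈ 0.21429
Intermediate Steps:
s(H) = 0
G = 0 (G = -42*0 = 0)
t(Q, f) = ⅔ (t(Q, f) = ⅔ - ⅓*0 = ⅔ + 0 = ⅔)
n(k) = 4 + 2*k² (n(k) = 4 + 2*(k*k) = 4 + 2*k²)
1/(t(-77, -18) + n(s(-3))) = 1/(⅔ + (4 + 2*0²)) = 1/(⅔ + (4 + 2*0)) = 1/(⅔ + (4 + 0)) = 1/(⅔ + 4) = 1/(14/3) = 3/14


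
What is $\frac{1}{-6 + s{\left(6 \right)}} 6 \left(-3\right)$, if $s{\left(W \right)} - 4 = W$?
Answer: $- \frac{9}{2} \approx -4.5$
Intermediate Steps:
$s{\left(W \right)} = 4 + W$
$\frac{1}{-6 + s{\left(6 \right)}} 6 \left(-3\right) = \frac{1}{-6 + \left(4 + 6\right)} 6 \left(-3\right) = \frac{1}{-6 + 10} \cdot 6 \left(-3\right) = \frac{1}{4} \cdot 6 \left(-3\right) = \frac{3}{2} \left(-3\right) = - \frac{9}{2}$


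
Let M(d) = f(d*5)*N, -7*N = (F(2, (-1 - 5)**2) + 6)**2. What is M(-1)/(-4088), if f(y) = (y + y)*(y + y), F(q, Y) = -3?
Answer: 225/7154 ≈ 0.031451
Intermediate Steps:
f(y) = 4*y**2 (f(y) = (2*y)*(2*y) = 4*y**2)
N = -9/7 (N = -(-3 + 6)**2/7 = -1/7*3**2 = -1/7*9 = -9/7 ≈ -1.2857)
M(d) = -900*d**2/7 (M(d) = (4*(d*5)**2)*(-9/7) = (4*(5*d)**2)*(-9/7) = (4*(25*d**2))*(-9/7) = (100*d**2)*(-9/7) = -900*d**2/7)
M(-1)/(-4088) = -900/7*(-1)**2/(-4088) = -900/7*1*(-1/4088) = -900/7*(-1/4088) = 225/7154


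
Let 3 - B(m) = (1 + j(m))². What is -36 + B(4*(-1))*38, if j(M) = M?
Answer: -264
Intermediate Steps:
B(m) = 3 - (1 + m)²
-36 + B(4*(-1))*38 = -36 + (3 - (1 + 4*(-1))²)*38 = -36 + (3 - (1 - 4)²)*38 = -36 + (3 - 1*(-3)²)*38 = -36 + (3 - 1*9)*38 = -36 + (3 - 9)*38 = -36 - 6*38 = -36 - 228 = -264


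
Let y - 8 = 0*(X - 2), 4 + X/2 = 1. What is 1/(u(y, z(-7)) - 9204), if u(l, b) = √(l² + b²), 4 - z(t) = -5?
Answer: -9204/84713471 - √145/84713471 ≈ -0.00010879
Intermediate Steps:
X = -6 (X = -8 + 2*1 = -8 + 2 = -6)
z(t) = 9 (z(t) = 4 - 1*(-5) = 4 + 5 = 9)
y = 8 (y = 8 + 0*(-6 - 2) = 8 + 0*(-8) = 8 + 0 = 8)
u(l, b) = √(b² + l²)
1/(u(y, z(-7)) - 9204) = 1/(√(9² + 8²) - 9204) = 1/(√(81 + 64) - 9204) = 1/(√145 - 9204) = 1/(-9204 + √145)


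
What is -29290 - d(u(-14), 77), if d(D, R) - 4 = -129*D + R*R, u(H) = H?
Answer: -37029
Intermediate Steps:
d(D, R) = 4 + R² - 129*D (d(D, R) = 4 + (-129*D + R*R) = 4 + (-129*D + R²) = 4 + (R² - 129*D) = 4 + R² - 129*D)
-29290 - d(u(-14), 77) = -29290 - (4 + 77² - 129*(-14)) = -29290 - (4 + 5929 + 1806) = -29290 - 1*7739 = -29290 - 7739 = -37029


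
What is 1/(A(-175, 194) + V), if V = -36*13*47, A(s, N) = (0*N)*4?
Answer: -1/21996 ≈ -4.5463e-5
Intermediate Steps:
A(s, N) = 0 (A(s, N) = 0*4 = 0)
V = -21996 (V = -468*47 = -21996)
1/(A(-175, 194) + V) = 1/(0 - 21996) = 1/(-21996) = -1/21996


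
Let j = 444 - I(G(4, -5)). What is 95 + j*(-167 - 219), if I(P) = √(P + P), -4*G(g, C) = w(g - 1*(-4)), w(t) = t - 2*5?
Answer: -170903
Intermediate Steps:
w(t) = -10 + t (w(t) = t - 10 = -10 + t)
G(g, C) = 3/2 - g/4 (G(g, C) = -(-10 + (g - 1*(-4)))/4 = -(-10 + (g + 4))/4 = -(-10 + (4 + g))/4 = -(-6 + g)/4 = 3/2 - g/4)
I(P) = √2*√P (I(P) = √(2*P) = √2*√P)
j = 443 (j = 444 - √2*√(3/2 - ¼*4) = 444 - √2*√(3/2 - 1) = 444 - √2*√(½) = 444 - √2*√2/2 = 444 - 1*1 = 444 - 1 = 443)
95 + j*(-167 - 219) = 95 + 443*(-167 - 219) = 95 + 443*(-386) = 95 - 170998 = -170903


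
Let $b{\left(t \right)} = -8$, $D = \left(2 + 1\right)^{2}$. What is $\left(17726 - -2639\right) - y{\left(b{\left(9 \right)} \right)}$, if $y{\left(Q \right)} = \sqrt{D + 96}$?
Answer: $20365 - \sqrt{105} \approx 20355.0$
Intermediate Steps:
$D = 9$ ($D = 3^{2} = 9$)
$y{\left(Q \right)} = \sqrt{105}$ ($y{\left(Q \right)} = \sqrt{9 + 96} = \sqrt{105}$)
$\left(17726 - -2639\right) - y{\left(b{\left(9 \right)} \right)} = \left(17726 - -2639\right) - \sqrt{105} = \left(17726 + 2639\right) - \sqrt{105} = 20365 - \sqrt{105}$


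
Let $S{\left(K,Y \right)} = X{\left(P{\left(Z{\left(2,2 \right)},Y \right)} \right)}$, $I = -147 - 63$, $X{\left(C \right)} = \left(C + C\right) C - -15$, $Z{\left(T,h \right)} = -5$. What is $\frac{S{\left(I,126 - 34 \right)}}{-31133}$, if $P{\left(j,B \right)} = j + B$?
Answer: $- \frac{15153}{31133} \approx -0.48672$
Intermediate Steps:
$P{\left(j,B \right)} = B + j$
$X{\left(C \right)} = 15 + 2 C^{2}$ ($X{\left(C \right)} = 2 C C + 15 = 2 C^{2} + 15 = 15 + 2 C^{2}$)
$I = -210$
$S{\left(K,Y \right)} = 15 + 2 \left(-5 + Y\right)^{2}$ ($S{\left(K,Y \right)} = 15 + 2 \left(Y - 5\right)^{2} = 15 + 2 \left(-5 + Y\right)^{2}$)
$\frac{S{\left(I,126 - 34 \right)}}{-31133} = \frac{15 + 2 \left(-5 + \left(126 - 34\right)\right)^{2}}{-31133} = \left(15 + 2 \left(-5 + 92\right)^{2}\right) \left(- \frac{1}{31133}\right) = \left(15 + 2 \cdot 87^{2}\right) \left(- \frac{1}{31133}\right) = \left(15 + 2 \cdot 7569\right) \left(- \frac{1}{31133}\right) = \left(15 + 15138\right) \left(- \frac{1}{31133}\right) = 15153 \left(- \frac{1}{31133}\right) = - \frac{15153}{31133}$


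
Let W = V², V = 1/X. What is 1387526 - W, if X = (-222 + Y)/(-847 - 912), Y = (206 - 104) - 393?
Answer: 365150735813/263169 ≈ 1.3875e+6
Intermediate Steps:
Y = -291 (Y = 102 - 393 = -291)
X = 513/1759 (X = (-222 - 291)/(-847 - 912) = -513/(-1759) = -513*(-1/1759) = 513/1759 ≈ 0.29164)
V = 1759/513 (V = 1/(513/1759) = 1759/513 ≈ 3.4288)
W = 3094081/263169 (W = (1759/513)² = 3094081/263169 ≈ 11.757)
1387526 - W = 1387526 - 1*3094081/263169 = 1387526 - 3094081/263169 = 365150735813/263169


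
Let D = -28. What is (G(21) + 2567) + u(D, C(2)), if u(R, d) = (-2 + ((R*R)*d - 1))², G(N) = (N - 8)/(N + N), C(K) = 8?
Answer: 1650722989/42 ≈ 3.9303e+7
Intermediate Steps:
G(N) = (-8 + N)/(2*N) (G(N) = (-8 + N)/((2*N)) = (-8 + N)*(1/(2*N)) = (-8 + N)/(2*N))
u(R, d) = (-3 + d*R²)² (u(R, d) = (-2 + (R²*d - 1))² = (-2 + (d*R² - 1))² = (-2 + (-1 + d*R²))² = (-3 + d*R²)²)
(G(21) + 2567) + u(D, C(2)) = ((½)*(-8 + 21)/21 + 2567) + (-3 + 8*(-28)²)² = ((½)*(1/21)*13 + 2567) + (-3 + 8*784)² = (13/42 + 2567) + (-3 + 6272)² = 107827/42 + 6269² = 107827/42 + 39300361 = 1650722989/42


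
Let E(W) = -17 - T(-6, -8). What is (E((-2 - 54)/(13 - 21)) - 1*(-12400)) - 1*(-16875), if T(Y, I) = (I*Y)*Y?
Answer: 29546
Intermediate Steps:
T(Y, I) = I*Y²
E(W) = 271 (E(W) = -17 - (-8)*(-6)² = -17 - (-8)*36 = -17 - 1*(-288) = -17 + 288 = 271)
(E((-2 - 54)/(13 - 21)) - 1*(-12400)) - 1*(-16875) = (271 - 1*(-12400)) - 1*(-16875) = (271 + 12400) + 16875 = 12671 + 16875 = 29546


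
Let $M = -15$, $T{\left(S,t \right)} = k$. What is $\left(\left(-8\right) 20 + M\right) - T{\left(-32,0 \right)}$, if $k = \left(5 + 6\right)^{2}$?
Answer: $-296$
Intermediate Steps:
$k = 121$ ($k = 11^{2} = 121$)
$T{\left(S,t \right)} = 121$
$\left(\left(-8\right) 20 + M\right) - T{\left(-32,0 \right)} = \left(\left(-8\right) 20 - 15\right) - 121 = \left(-160 - 15\right) - 121 = -175 - 121 = -296$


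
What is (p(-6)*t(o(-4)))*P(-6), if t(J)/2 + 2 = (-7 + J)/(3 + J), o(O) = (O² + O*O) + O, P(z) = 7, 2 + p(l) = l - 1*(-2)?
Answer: 3444/31 ≈ 111.10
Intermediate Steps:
p(l) = l (p(l) = -2 + (l - 1*(-2)) = -2 + (l + 2) = -2 + (2 + l) = l)
o(O) = O + 2*O² (o(O) = (O² + O²) + O = 2*O² + O = O + 2*O²)
t(J) = -4 + 2*(-7 + J)/(3 + J) (t(J) = -4 + 2*((-7 + J)/(3 + J)) = -4 + 2*(-7 + J)/(3 + J))
(p(-6)*t(o(-4)))*P(-6) = -12*(-13 - (-4)*(1 + 2*(-4)))/(3 - 4*(1 + 2*(-4)))*7 = -12*(-13 - (-4)*(1 - 8))/(3 - 4*(1 - 8))*7 = -12*(-13 - (-4)*(-7))/(3 - 4*(-7))*7 = -12*(-13 - 1*28)/(3 + 28)*7 = -12*(-13 - 28)/31*7 = -12*(-41)/31*7 = -6*(-82/31)*7 = (492/31)*7 = 3444/31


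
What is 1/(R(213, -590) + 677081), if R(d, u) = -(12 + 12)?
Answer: 1/677057 ≈ 1.4770e-6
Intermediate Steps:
R(d, u) = -24 (R(d, u) = -1*24 = -24)
1/(R(213, -590) + 677081) = 1/(-24 + 677081) = 1/677057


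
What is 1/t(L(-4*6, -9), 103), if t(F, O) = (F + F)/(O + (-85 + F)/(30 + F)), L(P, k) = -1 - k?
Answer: 3837/608 ≈ 6.3109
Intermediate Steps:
L(P, k) = -1 - k
t(F, O) = 2*F/(O + (-85 + F)/(30 + F)) (t(F, O) = (2*F)/(O + (-85 + F)/(30 + F)) = 2*F/(O + (-85 + F)/(30 + F)))
1/t(L(-4*6, -9), 103) = 1/(2*(-1 - 1*(-9))*(30 + (-1 - 1*(-9)))/(-85 + (-1 - 1*(-9)) + 30*103 + (-1 - 1*(-9))*103)) = 1/(2*(-1 + 9)*(30 + (-1 + 9))/(-85 + (-1 + 9) + 3090 + (-1 + 9)*103)) = 1/(2*8*(30 + 8)/(-85 + 8 + 3090 + 8*103)) = 1/(2*8*38/(-85 + 8 + 3090 + 824)) = 1/(2*8*38/3837) = 1/(2*8*(1/3837)*38) = 1/(608/3837) = 3837/608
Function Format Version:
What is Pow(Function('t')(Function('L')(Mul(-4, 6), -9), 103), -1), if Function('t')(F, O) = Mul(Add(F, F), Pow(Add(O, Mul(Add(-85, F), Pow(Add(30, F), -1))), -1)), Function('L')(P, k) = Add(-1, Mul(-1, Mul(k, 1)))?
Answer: Rational(3837, 608) ≈ 6.3109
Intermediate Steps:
Function('L')(P, k) = Add(-1, Mul(-1, k))
Function('t')(F, O) = Mul(2, F, Pow(Add(O, Mul(Pow(Add(30, F), -1), Add(-85, F))), -1)) (Function('t')(F, O) = Mul(Mul(2, F), Pow(Add(O, Mul(Pow(Add(30, F), -1), Add(-85, F))), -1)) = Mul(2, F, Pow(Add(O, Mul(Pow(Add(30, F), -1), Add(-85, F))), -1)))
Pow(Function('t')(Function('L')(Mul(-4, 6), -9), 103), -1) = Pow(Mul(2, Add(-1, Mul(-1, -9)), Pow(Add(-85, Add(-1, Mul(-1, -9)), Mul(30, 103), Mul(Add(-1, Mul(-1, -9)), 103)), -1), Add(30, Add(-1, Mul(-1, -9)))), -1) = Pow(Mul(2, Add(-1, 9), Pow(Add(-85, Add(-1, 9), 3090, Mul(Add(-1, 9), 103)), -1), Add(30, Add(-1, 9))), -1) = Pow(Mul(2, 8, Pow(Add(-85, 8, 3090, Mul(8, 103)), -1), Add(30, 8)), -1) = Pow(Mul(2, 8, Pow(Add(-85, 8, 3090, 824), -1), 38), -1) = Pow(Mul(2, 8, Pow(3837, -1), 38), -1) = Pow(Mul(2, 8, Rational(1, 3837), 38), -1) = Pow(Rational(608, 3837), -1) = Rational(3837, 608)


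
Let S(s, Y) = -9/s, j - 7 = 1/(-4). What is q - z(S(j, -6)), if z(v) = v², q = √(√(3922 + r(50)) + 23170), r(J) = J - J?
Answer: -16/9 + √(23170 + √3922) ≈ 150.64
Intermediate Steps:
j = 27/4 (j = 7 + 1/(-4) = 7 - ¼ = 27/4 ≈ 6.7500)
r(J) = 0
q = √(23170 + √3922) (q = √(√(3922 + 0) + 23170) = √(√3922 + 23170) = √(23170 + √3922) ≈ 152.42)
q - z(S(j, -6)) = √(23170 + √3922) - (-9/27/4)² = √(23170 + √3922) - (-9*4/27)² = √(23170 + √3922) - (-4/3)² = √(23170 + √3922) - 1*16/9 = √(23170 + √3922) - 16/9 = -16/9 + √(23170 + √3922)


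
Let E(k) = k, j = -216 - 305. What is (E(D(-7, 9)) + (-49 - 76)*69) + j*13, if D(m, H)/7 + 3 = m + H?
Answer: -15405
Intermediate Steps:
D(m, H) = -21 + 7*H + 7*m (D(m, H) = -21 + 7*(m + H) = -21 + 7*(H + m) = -21 + (7*H + 7*m) = -21 + 7*H + 7*m)
j = -521
(E(D(-7, 9)) + (-49 - 76)*69) + j*13 = ((-21 + 7*9 + 7*(-7)) + (-49 - 76)*69) - 521*13 = ((-21 + 63 - 49) - 125*69) - 6773 = (-7 - 8625) - 6773 = -8632 - 6773 = -15405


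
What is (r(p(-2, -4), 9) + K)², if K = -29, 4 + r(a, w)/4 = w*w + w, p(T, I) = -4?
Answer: 99225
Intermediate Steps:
r(a, w) = -16 + 4*w + 4*w² (r(a, w) = -16 + 4*(w*w + w) = -16 + 4*(w² + w) = -16 + 4*(w + w²) = -16 + (4*w + 4*w²) = -16 + 4*w + 4*w²)
(r(p(-2, -4), 9) + K)² = ((-16 + 4*9 + 4*9²) - 29)² = ((-16 + 36 + 4*81) - 29)² = ((-16 + 36 + 324) - 29)² = (344 - 29)² = 315² = 99225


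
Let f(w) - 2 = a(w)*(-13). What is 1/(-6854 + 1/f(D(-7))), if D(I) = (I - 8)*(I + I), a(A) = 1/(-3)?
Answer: -19/130223 ≈ -0.00014590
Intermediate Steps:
a(A) = -1/3
D(I) = 2*I*(-8 + I) (D(I) = (-8 + I)*(2*I) = 2*I*(-8 + I))
f(w) = 19/3 (f(w) = 2 - 1/3*(-13) = 2 + 13/3 = 19/3)
1/(-6854 + 1/f(D(-7))) = 1/(-6854 + 1/(19/3)) = 1/(-6854 + 3/19) = 1/(-130223/19) = -19/130223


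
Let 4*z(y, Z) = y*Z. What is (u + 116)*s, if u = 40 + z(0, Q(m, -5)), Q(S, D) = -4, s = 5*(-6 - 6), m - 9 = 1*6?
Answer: -9360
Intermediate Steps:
m = 15 (m = 9 + 1*6 = 9 + 6 = 15)
s = -60 (s = 5*(-12) = -60)
z(y, Z) = Z*y/4 (z(y, Z) = (y*Z)/4 = (Z*y)/4 = Z*y/4)
u = 40 (u = 40 + (1/4)*(-4)*0 = 40 + 0 = 40)
(u + 116)*s = (40 + 116)*(-60) = 156*(-60) = -9360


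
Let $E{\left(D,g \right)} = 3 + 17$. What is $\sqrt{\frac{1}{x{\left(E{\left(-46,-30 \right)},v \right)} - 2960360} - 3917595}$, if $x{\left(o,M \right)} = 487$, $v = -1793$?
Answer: $\frac{2 i \sqrt{8580363752641262407}}{2959873} \approx 1979.3 i$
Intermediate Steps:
$E{\left(D,g \right)} = 20$
$\sqrt{\frac{1}{x{\left(E{\left(-46,-30 \right)},v \right)} - 2960360} - 3917595} = \sqrt{\frac{1}{487 - 2960360} - 3917595} = \sqrt{\frac{1}{-2959873} - 3917595} = \sqrt{- \frac{1}{2959873} - 3917595} = \sqrt{- \frac{11595583665436}{2959873}} = \frac{2 i \sqrt{8580363752641262407}}{2959873}$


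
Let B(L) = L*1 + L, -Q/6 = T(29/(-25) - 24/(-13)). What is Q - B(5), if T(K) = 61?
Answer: -376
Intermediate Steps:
Q = -366 (Q = -6*61 = -366)
B(L) = 2*L (B(L) = L + L = 2*L)
Q - B(5) = -366 - 2*5 = -366 - 1*10 = -366 - 10 = -376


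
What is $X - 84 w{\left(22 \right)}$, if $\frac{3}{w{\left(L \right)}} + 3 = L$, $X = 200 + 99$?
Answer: $\frac{5429}{19} \approx 285.74$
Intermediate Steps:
$X = 299$
$w{\left(L \right)} = \frac{3}{-3 + L}$
$X - 84 w{\left(22 \right)} = 299 - 84 \frac{3}{-3 + 22} = 299 - 84 \cdot \frac{3}{19} = 299 - 84 \cdot 3 \cdot \frac{1}{19} = 299 - \frac{252}{19} = \frac{5429}{19}$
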